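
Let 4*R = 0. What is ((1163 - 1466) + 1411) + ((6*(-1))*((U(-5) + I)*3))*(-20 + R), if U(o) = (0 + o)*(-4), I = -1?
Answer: 7948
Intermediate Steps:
R = 0 (R = (¼)*0 = 0)
U(o) = -4*o (U(o) = o*(-4) = -4*o)
((1163 - 1466) + 1411) + ((6*(-1))*((U(-5) + I)*3))*(-20 + R) = ((1163 - 1466) + 1411) + ((6*(-1))*((-4*(-5) - 1)*3))*(-20 + 0) = (-303 + 1411) - 6*(20 - 1)*3*(-20) = 1108 - 114*3*(-20) = 1108 - 6*57*(-20) = 1108 - 342*(-20) = 1108 + 6840 = 7948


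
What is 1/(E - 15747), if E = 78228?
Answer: 1/62481 ≈ 1.6005e-5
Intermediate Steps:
1/(E - 15747) = 1/(78228 - 15747) = 1/62481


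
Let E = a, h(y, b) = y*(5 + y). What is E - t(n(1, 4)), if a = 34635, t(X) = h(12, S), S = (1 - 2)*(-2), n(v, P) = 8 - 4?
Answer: 34431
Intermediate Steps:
n(v, P) = 4
S = 2 (S = -1*(-2) = 2)
t(X) = 204 (t(X) = 12*(5 + 12) = 12*17 = 204)
E = 34635
E - t(n(1, 4)) = 34635 - 1*204 = 34635 - 204 = 34431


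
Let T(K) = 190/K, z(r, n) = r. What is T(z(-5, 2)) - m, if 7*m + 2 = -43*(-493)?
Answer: -21463/7 ≈ -3066.1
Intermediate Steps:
m = 21197/7 (m = -2/7 + (-43*(-493))/7 = -2/7 + (⅐)*21199 = -2/7 + 21199/7 = 21197/7 ≈ 3028.1)
T(z(-5, 2)) - m = 190/(-5) - 1*21197/7 = 190*(-⅕) - 21197/7 = -38 - 21197/7 = -21463/7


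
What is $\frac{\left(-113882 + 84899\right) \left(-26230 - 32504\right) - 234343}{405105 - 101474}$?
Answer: $\frac{1702053179}{303631} \approx 5605.7$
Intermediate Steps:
$\frac{\left(-113882 + 84899\right) \left(-26230 - 32504\right) - 234343}{405105 - 101474} = \frac{\left(-28983\right) \left(-58734\right) - 234343}{303631} = \left(1702287522 - 234343\right) \frac{1}{303631} = 1702053179 \cdot \frac{1}{303631} = \frac{1702053179}{303631}$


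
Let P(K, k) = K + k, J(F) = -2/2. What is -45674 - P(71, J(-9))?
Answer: -45744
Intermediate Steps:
J(F) = -1 (J(F) = -2*½ = -1)
-45674 - P(71, J(-9)) = -45674 - (71 - 1) = -45674 - 1*70 = -45674 - 70 = -45744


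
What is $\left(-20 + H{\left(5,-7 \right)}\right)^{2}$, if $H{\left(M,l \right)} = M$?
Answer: $225$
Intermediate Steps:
$\left(-20 + H{\left(5,-7 \right)}\right)^{2} = \left(-20 + 5\right)^{2} = \left(-15\right)^{2} = 225$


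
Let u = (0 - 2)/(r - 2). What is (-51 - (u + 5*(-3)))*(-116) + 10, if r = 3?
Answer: 3954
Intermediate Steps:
u = -2 (u = (0 - 2)/(3 - 2) = -2/1 = -2*1 = -2)
(-51 - (u + 5*(-3)))*(-116) + 10 = (-51 - (-2 + 5*(-3)))*(-116) + 10 = (-51 - (-2 - 15))*(-116) + 10 = (-51 - 1*(-17))*(-116) + 10 = (-51 + 17)*(-116) + 10 = -34*(-116) + 10 = 3944 + 10 = 3954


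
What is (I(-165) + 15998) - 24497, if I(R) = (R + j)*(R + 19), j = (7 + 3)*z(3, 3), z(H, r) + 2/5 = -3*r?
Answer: 29315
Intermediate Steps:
z(H, r) = -⅖ - 3*r
j = -94 (j = (7 + 3)*(-⅖ - 3*3) = 10*(-⅖ - 9) = 10*(-47/5) = -94)
I(R) = (-94 + R)*(19 + R) (I(R) = (R - 94)*(R + 19) = (-94 + R)*(19 + R))
(I(-165) + 15998) - 24497 = ((-1786 + (-165)² - 75*(-165)) + 15998) - 24497 = ((-1786 + 27225 + 12375) + 15998) - 24497 = (37814 + 15998) - 24497 = 53812 - 24497 = 29315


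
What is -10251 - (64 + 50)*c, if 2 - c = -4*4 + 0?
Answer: -12303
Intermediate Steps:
c = 18 (c = 2 - (-4*4 + 0) = 2 - (-16 + 0) = 2 - 1*(-16) = 2 + 16 = 18)
-10251 - (64 + 50)*c = -10251 - (64 + 50)*18 = -10251 - 114*18 = -10251 - 1*2052 = -10251 - 2052 = -12303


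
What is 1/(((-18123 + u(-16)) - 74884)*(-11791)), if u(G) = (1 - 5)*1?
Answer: 1/1096692701 ≈ 9.1183e-10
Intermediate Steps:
u(G) = -4 (u(G) = -4*1 = -4)
1/(((-18123 + u(-16)) - 74884)*(-11791)) = 1/((-18123 - 4) - 74884*(-11791)) = -1/11791/(-18127 - 74884) = -1/11791/(-93011) = -1/93011*(-1/11791) = 1/1096692701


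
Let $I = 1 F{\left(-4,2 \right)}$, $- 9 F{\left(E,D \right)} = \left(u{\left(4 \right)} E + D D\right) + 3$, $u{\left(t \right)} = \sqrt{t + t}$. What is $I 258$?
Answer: $- \frac{602}{3} + \frac{688 \sqrt{2}}{3} \approx 123.66$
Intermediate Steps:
$u{\left(t \right)} = \sqrt{2} \sqrt{t}$ ($u{\left(t \right)} = \sqrt{2 t} = \sqrt{2} \sqrt{t}$)
$F{\left(E,D \right)} = - \frac{1}{3} - \frac{D^{2}}{9} - \frac{2 E \sqrt{2}}{9}$ ($F{\left(E,D \right)} = - \frac{\left(\sqrt{2} \sqrt{4} E + D D\right) + 3}{9} = - \frac{\left(\sqrt{2} \cdot 2 E + D^{2}\right) + 3}{9} = - \frac{\left(2 \sqrt{2} E + D^{2}\right) + 3}{9} = - \frac{\left(2 E \sqrt{2} + D^{2}\right) + 3}{9} = - \frac{\left(D^{2} + 2 E \sqrt{2}\right) + 3}{9} = - \frac{3 + D^{2} + 2 E \sqrt{2}}{9} = - \frac{1}{3} - \frac{D^{2}}{9} - \frac{2 E \sqrt{2}}{9}$)
$I = - \frac{7}{9} + \frac{8 \sqrt{2}}{9}$ ($I = 1 \left(- \frac{1}{3} - \frac{2^{2}}{9} - - \frac{8 \sqrt{2}}{9}\right) = 1 \left(- \frac{1}{3} - \frac{4}{9} + \frac{8 \sqrt{2}}{9}\right) = 1 \left(- \frac{7}{9} + \frac{8 \sqrt{2}}{9}\right) = - \frac{7}{9} + \frac{8 \sqrt{2}}{9} \approx 0.4793$)
$I 258 = \left(- \frac{7}{9} + \frac{8 \sqrt{2}}{9}\right) 258 = - \frac{602}{3} + \frac{688 \sqrt{2}}{3}$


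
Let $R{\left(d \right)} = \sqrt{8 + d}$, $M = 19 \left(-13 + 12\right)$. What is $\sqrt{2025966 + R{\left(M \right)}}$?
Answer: $\sqrt{2025966 + i \sqrt{11}} \approx 1423.4 + 0.001 i$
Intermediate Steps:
$M = -19$ ($M = 19 \left(-1\right) = -19$)
$\sqrt{2025966 + R{\left(M \right)}} = \sqrt{2025966 + \sqrt{8 - 19}} = \sqrt{2025966 + \sqrt{-11}} = \sqrt{2025966 + i \sqrt{11}}$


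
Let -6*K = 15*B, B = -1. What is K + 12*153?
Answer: 3677/2 ≈ 1838.5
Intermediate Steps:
K = 5/2 (K = -5*(-1)/2 = -1/6*(-15) = 5/2 ≈ 2.5000)
K + 12*153 = 5/2 + 12*153 = 5/2 + 1836 = 3677/2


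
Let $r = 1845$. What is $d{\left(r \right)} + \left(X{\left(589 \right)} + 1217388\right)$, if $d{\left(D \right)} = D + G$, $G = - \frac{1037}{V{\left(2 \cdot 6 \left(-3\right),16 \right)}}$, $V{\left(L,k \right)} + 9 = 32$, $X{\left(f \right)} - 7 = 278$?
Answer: $\frac{28047877}{23} \approx 1.2195 \cdot 10^{6}$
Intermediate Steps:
$X{\left(f \right)} = 285$ ($X{\left(f \right)} = 7 + 278 = 285$)
$V{\left(L,k \right)} = 23$ ($V{\left(L,k \right)} = -9 + 32 = 23$)
$G = - \frac{1037}{23} \approx -45.087$
$d{\left(D \right)} = - \frac{1037}{23} + D$ ($d{\left(D \right)} = D - \frac{1037}{23} = - \frac{1037}{23} + D$)
$d{\left(r \right)} + \left(X{\left(589 \right)} + 1217388\right) = \left(- \frac{1037}{23} + 1845\right) + \left(285 + 1217388\right) = \frac{41398}{23} + 1217673 = \frac{28047877}{23}$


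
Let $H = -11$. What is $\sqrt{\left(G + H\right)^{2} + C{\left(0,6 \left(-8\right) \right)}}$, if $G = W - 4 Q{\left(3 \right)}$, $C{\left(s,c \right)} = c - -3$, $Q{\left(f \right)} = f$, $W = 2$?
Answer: $6 \sqrt{11} \approx 19.9$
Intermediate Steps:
$C{\left(s,c \right)} = 3 + c$ ($C{\left(s,c \right)} = c + 3 = 3 + c$)
$G = -10$ ($G = 2 - 12 = -10$)
$\sqrt{\left(G + H\right)^{2} + C{\left(0,6 \left(-8\right) \right)}} = \sqrt{\left(-10 - 11\right)^{2} + \left(3 + 6 \left(-8\right)\right)} = \sqrt{\left(-21\right)^{2} + \left(3 - 48\right)} = \sqrt{441 - 45} = \sqrt{396} = 6 \sqrt{11}$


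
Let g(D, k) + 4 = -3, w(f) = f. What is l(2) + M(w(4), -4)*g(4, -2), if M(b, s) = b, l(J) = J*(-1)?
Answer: -30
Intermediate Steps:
g(D, k) = -7 (g(D, k) = -4 - 3 = -7)
l(J) = -J
l(2) + M(w(4), -4)*g(4, -2) = -1*2 + 4*(-7) = -2 - 28 = -30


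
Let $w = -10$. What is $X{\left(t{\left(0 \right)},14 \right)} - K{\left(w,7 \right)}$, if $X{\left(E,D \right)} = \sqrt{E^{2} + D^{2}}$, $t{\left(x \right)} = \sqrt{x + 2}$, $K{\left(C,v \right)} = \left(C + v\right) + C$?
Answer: $13 + 3 \sqrt{22} \approx 27.071$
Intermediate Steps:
$K{\left(C,v \right)} = v + 2 C$
$t{\left(x \right)} = \sqrt{2 + x}$
$X{\left(E,D \right)} = \sqrt{D^{2} + E^{2}}$
$X{\left(t{\left(0 \right)},14 \right)} - K{\left(w,7 \right)} = \sqrt{14^{2} + \left(\sqrt{2 + 0}\right)^{2}} - \left(7 + 2 \left(-10\right)\right) = \sqrt{196 + \left(\sqrt{2}\right)^{2}} - \left(7 - 20\right) = \sqrt{196 + 2} - -13 = \sqrt{198} + 13 = 3 \sqrt{22} + 13 = 13 + 3 \sqrt{22}$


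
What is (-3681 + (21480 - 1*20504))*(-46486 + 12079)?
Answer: 93070935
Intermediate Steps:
(-3681 + (21480 - 1*20504))*(-46486 + 12079) = (-3681 + (21480 - 20504))*(-34407) = (-3681 + 976)*(-34407) = -2705*(-34407) = 93070935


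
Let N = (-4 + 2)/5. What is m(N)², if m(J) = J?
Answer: 4/25 ≈ 0.16000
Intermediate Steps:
N = -⅖ (N = -2*⅕ = -⅖ ≈ -0.40000)
m(N)² = (-⅖)² = 4/25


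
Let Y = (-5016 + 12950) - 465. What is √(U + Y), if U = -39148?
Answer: I*√31679 ≈ 177.99*I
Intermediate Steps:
Y = 7469 (Y = 7934 - 465 = 7469)
√(U + Y) = √(-39148 + 7469) = √(-31679) = I*√31679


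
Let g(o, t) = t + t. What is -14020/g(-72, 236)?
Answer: -3505/118 ≈ -29.703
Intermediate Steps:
g(o, t) = 2*t
-14020/g(-72, 236) = -14020/(2*236) = -14020/472 = -14020*1/472 = -3505/118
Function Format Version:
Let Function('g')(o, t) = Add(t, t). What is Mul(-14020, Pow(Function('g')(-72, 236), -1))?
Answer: Rational(-3505, 118) ≈ -29.703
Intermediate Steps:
Function('g')(o, t) = Mul(2, t)
Mul(-14020, Pow(Function('g')(-72, 236), -1)) = Mul(-14020, Pow(Mul(2, 236), -1)) = Mul(-14020, Pow(472, -1)) = Mul(-14020, Rational(1, 472)) = Rational(-3505, 118)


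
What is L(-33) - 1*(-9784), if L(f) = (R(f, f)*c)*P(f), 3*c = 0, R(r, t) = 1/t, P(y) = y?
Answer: 9784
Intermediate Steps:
c = 0 (c = (1/3)*0 = 0)
L(f) = 0 (L(f) = (0/f)*f = 0*f = 0)
L(-33) - 1*(-9784) = 0 - 1*(-9784) = 0 + 9784 = 9784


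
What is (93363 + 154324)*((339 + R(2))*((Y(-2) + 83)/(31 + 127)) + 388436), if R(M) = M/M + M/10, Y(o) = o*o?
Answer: 76042987006349/790 ≈ 9.6257e+10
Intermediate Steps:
Y(o) = o**2
R(M) = 1 + M/10 (R(M) = 1 + M*(1/10) = 1 + M/10)
(93363 + 154324)*((339 + R(2))*((Y(-2) + 83)/(31 + 127)) + 388436) = (93363 + 154324)*((339 + (1 + (1/10)*2))*(((-2)**2 + 83)/(31 + 127)) + 388436) = 247687*((339 + (1 + 1/5))*((4 + 83)/158) + 388436) = 247687*((339 + 6/5)*(87*(1/158)) + 388436) = 247687*((1701/5)*(87/158) + 388436) = 247687*(147987/790 + 388436) = 247687*(307012427/790) = 76042987006349/790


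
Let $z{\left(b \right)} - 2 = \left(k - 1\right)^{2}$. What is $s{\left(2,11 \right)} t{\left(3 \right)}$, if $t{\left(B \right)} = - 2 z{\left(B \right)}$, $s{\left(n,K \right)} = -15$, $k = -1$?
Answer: $180$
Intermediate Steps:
$z{\left(b \right)} = 6$ ($z{\left(b \right)} = 2 + \left(-1 - 1\right)^{2} = 2 + \left(-2\right)^{2} = 2 + 4 = 6$)
$t{\left(B \right)} = -12$ ($t{\left(B \right)} = \left(-2\right) 6 = -12$)
$s{\left(2,11 \right)} t{\left(3 \right)} = \left(-15\right) \left(-12\right) = 180$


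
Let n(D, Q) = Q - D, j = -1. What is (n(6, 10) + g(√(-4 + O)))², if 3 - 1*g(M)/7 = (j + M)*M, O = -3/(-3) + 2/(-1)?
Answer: 3355 + 840*I*√5 ≈ 3355.0 + 1878.3*I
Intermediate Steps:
O = -1 (O = -3*(-⅓) + 2*(-1) = 1 - 2 = -1)
g(M) = 21 - 7*M*(-1 + M) (g(M) = 21 - 7*(-1 + M)*M = 21 - 7*M*(-1 + M))
(n(6, 10) + g(√(-4 + O)))² = ((10 - 1*6) + (21 - 7*(√(-4 - 1))² + 7*√(-4 - 1)))² = ((10 - 6) + (21 - 7*(√(-5))² + 7*√(-5)))² = (4 + (21 - 7*(I*√5)² + 7*(I*√5)))² = (4 + (21 - 7*(-5) + 7*I*√5))² = (4 + (21 + 35 + 7*I*√5))² = (4 + (56 + 7*I*√5))² = (60 + 7*I*√5)²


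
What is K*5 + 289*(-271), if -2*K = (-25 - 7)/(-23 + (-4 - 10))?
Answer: -2897883/37 ≈ -78321.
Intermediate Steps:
K = -16/37 (K = -(-25 - 7)/(2*(-23 + (-4 - 10))) = -(-16)/(-23 - 14) = -(-16)/(-37) = -(-16)*(-1)/37 = -1/2*32/37 = -16/37 ≈ -0.43243)
K*5 + 289*(-271) = -16/37*5 + 289*(-271) = -80/37 - 78319 = -2897883/37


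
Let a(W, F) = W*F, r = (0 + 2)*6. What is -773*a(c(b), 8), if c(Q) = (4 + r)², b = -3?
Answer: -1583104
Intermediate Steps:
r = 12 (r = 2*6 = 12)
c(Q) = 256 (c(Q) = (4 + 12)² = 16² = 256)
a(W, F) = F*W
-773*a(c(b), 8) = -6184*256 = -773*2048 = -1583104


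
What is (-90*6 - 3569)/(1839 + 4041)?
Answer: -587/840 ≈ -0.69881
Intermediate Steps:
(-90*6 - 3569)/(1839 + 4041) = (-540 - 3569)/5880 = -4109*1/5880 = -587/840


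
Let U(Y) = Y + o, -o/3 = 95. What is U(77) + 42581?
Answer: 42373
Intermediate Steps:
o = -285 (o = -3*95 = -285)
U(Y) = -285 + Y (U(Y) = Y - 285 = -285 + Y)
U(77) + 42581 = (-285 + 77) + 42581 = -208 + 42581 = 42373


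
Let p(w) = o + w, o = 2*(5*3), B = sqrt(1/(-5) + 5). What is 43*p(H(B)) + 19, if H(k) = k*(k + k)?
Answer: 8609/5 ≈ 1721.8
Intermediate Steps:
B = 2*sqrt(30)/5 (B = sqrt(1*(-1/5) + 5) = sqrt(-1/5 + 5) = sqrt(24/5) = 2*sqrt(30)/5 ≈ 2.1909)
o = 30 (o = 2*15 = 30)
H(k) = 2*k**2 (H(k) = k*(2*k) = 2*k**2)
p(w) = 30 + w
43*p(H(B)) + 19 = 43*(30 + 2*(2*sqrt(30)/5)**2) + 19 = 43*(30 + 2*(24/5)) + 19 = 43*(30 + 48/5) + 19 = 43*(198/5) + 19 = 8514/5 + 19 = 8609/5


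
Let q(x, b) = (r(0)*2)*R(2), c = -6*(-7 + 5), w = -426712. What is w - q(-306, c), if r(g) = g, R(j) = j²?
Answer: -426712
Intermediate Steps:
c = 12 (c = -6*(-2) = 12)
q(x, b) = 0 (q(x, b) = (0*2)*2² = 0*4 = 0)
w - q(-306, c) = -426712 - 1*0 = -426712 + 0 = -426712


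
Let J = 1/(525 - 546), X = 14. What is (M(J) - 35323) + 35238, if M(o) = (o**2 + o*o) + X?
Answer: -31309/441 ≈ -70.995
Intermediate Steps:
J = -1/21 (J = 1/(-21) = -1/21 ≈ -0.047619)
M(o) = 14 + 2*o**2 (M(o) = (o**2 + o*o) + 14 = (o**2 + o**2) + 14 = 2*o**2 + 14 = 14 + 2*o**2)
(M(J) - 35323) + 35238 = ((14 + 2*(-1/21)**2) - 35323) + 35238 = ((14 + 2*(1/441)) - 35323) + 35238 = ((14 + 2/441) - 35323) + 35238 = (6176/441 - 35323) + 35238 = -15571267/441 + 35238 = -31309/441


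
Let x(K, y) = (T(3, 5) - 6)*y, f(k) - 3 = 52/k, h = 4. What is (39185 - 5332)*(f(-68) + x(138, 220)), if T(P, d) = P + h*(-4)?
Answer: -2404307766/17 ≈ -1.4143e+8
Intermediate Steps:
T(P, d) = -16 + P (T(P, d) = P + 4*(-4) = P - 16 = -16 + P)
f(k) = 3 + 52/k
x(K, y) = -19*y (x(K, y) = ((-16 + 3) - 6)*y = (-13 - 6)*y = -19*y)
(39185 - 5332)*(f(-68) + x(138, 220)) = (39185 - 5332)*((3 + 52/(-68)) - 19*220) = 33853*((3 + 52*(-1/68)) - 4180) = 33853*((3 - 13/17) - 4180) = 33853*(38/17 - 4180) = 33853*(-71022/17) = -2404307766/17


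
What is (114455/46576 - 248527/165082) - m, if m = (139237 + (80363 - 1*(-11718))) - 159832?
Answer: -274819235995997/3844429616 ≈ -71485.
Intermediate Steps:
m = 71486 (m = (139237 + (80363 + 11718)) - 159832 = (139237 + 92081) - 159832 = 231318 - 159832 = 71486)
(114455/46576 - 248527/165082) - m = (114455/46576 - 248527/165082) - 1*71486 = (114455*(1/46576) - 248527*1/165082) - 71486 = (114455/46576 - 248527/165082) - 71486 = 3659533379/3844429616 - 71486 = -274819235995997/3844429616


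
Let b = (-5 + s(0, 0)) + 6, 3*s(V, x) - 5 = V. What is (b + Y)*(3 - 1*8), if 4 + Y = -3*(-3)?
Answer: -115/3 ≈ -38.333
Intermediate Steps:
s(V, x) = 5/3 + V/3
Y = 5 (Y = -4 - 3*(-3) = -4 + 9 = 5)
b = 8/3 (b = (-5 + (5/3 + (⅓)*0)) + 6 = (-5 + (5/3 + 0)) + 6 = (-5 + 5/3) + 6 = -10/3 + 6 = 8/3 ≈ 2.6667)
(b + Y)*(3 - 1*8) = (8/3 + 5)*(3 - 1*8) = 23*(3 - 8)/3 = (23/3)*(-5) = -115/3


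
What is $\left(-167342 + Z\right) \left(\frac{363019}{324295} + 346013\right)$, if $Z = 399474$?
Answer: $\frac{26047682339776728}{324295} \approx 8.0321 \cdot 10^{10}$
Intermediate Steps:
$\left(-167342 + Z\right) \left(\frac{363019}{324295} + 346013\right) = \left(-167342 + 399474\right) \left(\frac{363019}{324295} + 346013\right) = 232132 \left(363019 \cdot \frac{1}{324295} + 346013\right) = 232132 \left(\frac{363019}{324295} + 346013\right) = 232132 \cdot \frac{112210648854}{324295} = \frac{26047682339776728}{324295}$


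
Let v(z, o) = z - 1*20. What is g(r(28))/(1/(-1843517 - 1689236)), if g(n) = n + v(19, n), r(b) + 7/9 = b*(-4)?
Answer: 3617539072/9 ≈ 4.0195e+8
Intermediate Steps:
v(z, o) = -20 + z (v(z, o) = z - 20 = -20 + z)
r(b) = -7/9 - 4*b (r(b) = -7/9 + b*(-4) = -7/9 - 4*b)
g(n) = -1 + n (g(n) = n + (-20 + 19) = n - 1 = -1 + n)
g(r(28))/(1/(-1843517 - 1689236)) = (-1 + (-7/9 - 4*28))/(1/(-1843517 - 1689236)) = (-1 + (-7/9 - 112))/(1/(-3532753)) = (-1 - 1015/9)/(-1/3532753) = -1024/9*(-3532753) = 3617539072/9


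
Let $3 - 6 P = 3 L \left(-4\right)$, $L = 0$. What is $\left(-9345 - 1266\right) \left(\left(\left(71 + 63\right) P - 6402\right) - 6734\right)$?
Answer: $138675159$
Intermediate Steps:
$P = \frac{1}{2}$ ($P = \frac{1}{2} - \frac{3 \cdot 0 \left(-4\right)}{6} = \frac{1}{2} - \frac{0 \left(-4\right)}{6} = \frac{1}{2} - 0 = \frac{1}{2} + 0 = \frac{1}{2} \approx 0.5$)
$\left(-9345 - 1266\right) \left(\left(\left(71 + 63\right) P - 6402\right) - 6734\right) = \left(-9345 - 1266\right) \left(\left(\left(71 + 63\right) \frac{1}{2} - 6402\right) - 6734\right) = - 10611 \left(\left(134 \cdot \frac{1}{2} - 6402\right) - 6734\right) = - 10611 \left(\left(67 - 6402\right) - 6734\right) = - 10611 \left(-6335 - 6734\right) = \left(-10611\right) \left(-13069\right) = 138675159$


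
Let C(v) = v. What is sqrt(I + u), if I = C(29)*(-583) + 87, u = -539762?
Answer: I*sqrt(556582) ≈ 746.04*I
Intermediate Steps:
I = -16820 (I = 29*(-583) + 87 = -16907 + 87 = -16820)
sqrt(I + u) = sqrt(-16820 - 539762) = sqrt(-556582) = I*sqrt(556582)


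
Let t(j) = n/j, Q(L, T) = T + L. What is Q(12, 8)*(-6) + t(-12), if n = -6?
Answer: -239/2 ≈ -119.50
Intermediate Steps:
Q(L, T) = L + T
t(j) = -6/j
Q(12, 8)*(-6) + t(-12) = (12 + 8)*(-6) - 6/(-12) = 20*(-6) - 6*(-1/12) = -120 + ½ = -239/2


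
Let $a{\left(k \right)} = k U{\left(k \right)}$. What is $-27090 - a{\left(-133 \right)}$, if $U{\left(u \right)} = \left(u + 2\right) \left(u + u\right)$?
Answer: $4607428$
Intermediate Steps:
$U{\left(u \right)} = 2 u \left(2 + u\right)$ ($U{\left(u \right)} = \left(2 + u\right) 2 u = 2 u \left(2 + u\right)$)
$a{\left(k \right)} = 2 k^{2} \left(2 + k\right)$ ($a{\left(k \right)} = k 2 k \left(2 + k\right) = 2 k^{2} \left(2 + k\right)$)
$-27090 - a{\left(-133 \right)} = -27090 - 2 \left(-133\right)^{2} \left(2 - 133\right) = -27090 - 2 \cdot 17689 \left(-131\right) = -27090 - -4634518 = -27090 + 4634518 = 4607428$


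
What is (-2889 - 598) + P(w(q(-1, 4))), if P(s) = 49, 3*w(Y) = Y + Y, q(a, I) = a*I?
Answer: -3438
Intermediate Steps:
q(a, I) = I*a
w(Y) = 2*Y/3 (w(Y) = (Y + Y)/3 = (2*Y)/3 = 2*Y/3)
(-2889 - 598) + P(w(q(-1, 4))) = (-2889 - 598) + 49 = -3487 + 49 = -3438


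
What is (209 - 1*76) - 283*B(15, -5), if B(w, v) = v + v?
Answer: 2963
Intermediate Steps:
B(w, v) = 2*v
(209 - 1*76) - 283*B(15, -5) = (209 - 1*76) - 566*(-5) = (209 - 76) - 283*(-10) = 133 + 2830 = 2963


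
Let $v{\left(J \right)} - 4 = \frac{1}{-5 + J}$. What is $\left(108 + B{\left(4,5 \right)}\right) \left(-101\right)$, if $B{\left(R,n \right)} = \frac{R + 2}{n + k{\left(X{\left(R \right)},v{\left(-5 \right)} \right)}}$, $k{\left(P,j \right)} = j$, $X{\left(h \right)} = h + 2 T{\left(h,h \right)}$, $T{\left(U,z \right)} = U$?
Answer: $- \frac{976872}{89} \approx -10976.0$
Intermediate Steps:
$v{\left(J \right)} = 4 + \frac{1}{-5 + J}$
$X{\left(h \right)} = 3 h$ ($X{\left(h \right)} = h + 2 h = 3 h$)
$B{\left(R,n \right)} = \frac{2 + R}{\frac{39}{10} + n}$ ($B{\left(R,n \right)} = \frac{R + 2}{n + \frac{-19 + 4 \left(-5\right)}{-5 - 5}} = \frac{2 + R}{n + \frac{-19 - 20}{-10}} = \frac{2 + R}{n - - \frac{39}{10}} = \frac{2 + R}{n + \frac{39}{10}} = \frac{2 + R}{\frac{39}{10} + n}$)
$\left(108 + B{\left(4,5 \right)}\right) \left(-101\right) = \left(108 + \frac{10 \left(2 + 4\right)}{39 + 10 \cdot 5}\right) \left(-101\right) = \left(108 + 10 \frac{1}{39 + 50} \cdot 6\right) \left(-101\right) = \left(108 + 10 \cdot \frac{1}{89} \cdot 6\right) \left(-101\right) = \left(108 + \frac{60}{89}\right) \left(-101\right) = \frac{9672}{89} \left(-101\right) = - \frac{976872}{89}$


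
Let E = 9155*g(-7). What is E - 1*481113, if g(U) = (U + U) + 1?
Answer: -600128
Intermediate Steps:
g(U) = 1 + 2*U (g(U) = 2*U + 1 = 1 + 2*U)
E = -119015 (E = 9155*(1 + 2*(-7)) = 9155*(1 - 14) = 9155*(-13) = -119015)
E - 1*481113 = -119015 - 1*481113 = -119015 - 481113 = -600128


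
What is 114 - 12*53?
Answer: -522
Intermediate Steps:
114 - 12*53 = 114 - 636 = -522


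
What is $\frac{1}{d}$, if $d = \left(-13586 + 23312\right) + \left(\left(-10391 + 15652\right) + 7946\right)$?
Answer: $\frac{1}{22933} \approx 4.3605 \cdot 10^{-5}$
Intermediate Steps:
$d = 22933$ ($d = 9726 + \left(5261 + 7946\right) = 9726 + 13207 = 22933$)
$\frac{1}{d} = \frac{1}{22933}$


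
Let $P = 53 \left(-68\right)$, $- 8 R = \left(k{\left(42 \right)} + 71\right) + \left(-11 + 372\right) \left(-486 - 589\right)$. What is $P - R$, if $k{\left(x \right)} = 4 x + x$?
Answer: $- \frac{208313}{4} \approx -52078.0$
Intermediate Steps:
$k{\left(x \right)} = 5 x$
$R = \frac{193897}{4}$ ($R = - \frac{\left(5 \cdot 42 + 71\right) + \left(-11 + 372\right) \left(-486 - 589\right)}{8} = - \frac{\left(210 + 71\right) + 361 \left(-1075\right)}{8} = - \frac{281 - 388075}{8} = \left(- \frac{1}{8}\right) \left(-387794\right) = \frac{193897}{4} \approx 48474.0$)
$P = -3604$
$P - R = -3604 - \frac{193897}{4} = - \frac{208313}{4}$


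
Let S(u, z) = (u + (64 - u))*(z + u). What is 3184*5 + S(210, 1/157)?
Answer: 4609584/157 ≈ 29360.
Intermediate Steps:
S(u, z) = 64*u + 64*z (S(u, z) = 64*(u + z) = 64*u + 64*z)
3184*5 + S(210, 1/157) = 3184*5 + (64*210 + 64/157) = 15920 + (13440 + 64*(1/157)) = 15920 + (13440 + 64/157) = 15920 + 2110144/157 = 4609584/157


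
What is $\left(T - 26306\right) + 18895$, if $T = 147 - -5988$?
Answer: $-1276$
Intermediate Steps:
$T = 6135$ ($T = 147 + 5988 = 6135$)
$\left(T - 26306\right) + 18895 = \left(6135 - 26306\right) + 18895 = -20171 + 18895 = -1276$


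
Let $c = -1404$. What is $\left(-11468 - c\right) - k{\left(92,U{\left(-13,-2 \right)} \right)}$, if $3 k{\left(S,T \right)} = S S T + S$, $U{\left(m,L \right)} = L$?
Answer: $-4452$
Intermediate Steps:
$k{\left(S,T \right)} = \frac{S}{3} + \frac{T S^{2}}{3}$ ($k{\left(S,T \right)} = \frac{S S T + S}{3} = \frac{S^{2} T + S}{3} = \frac{T S^{2} + S}{3} = \frac{S + T S^{2}}{3} = \frac{S}{3} + \frac{T S^{2}}{3}$)
$\left(-11468 - c\right) - k{\left(92,U{\left(-13,-2 \right)} \right)} = \left(-11468 - -1404\right) - \frac{1}{3} \cdot 92 \left(1 + 92 \left(-2\right)\right) = \left(-11468 + 1404\right) - \frac{1}{3} \cdot 92 \left(1 - 184\right) = -10064 - \frac{1}{3} \cdot 92 \left(-183\right) = -10064 - -5612 = -10064 + 5612 = -4452$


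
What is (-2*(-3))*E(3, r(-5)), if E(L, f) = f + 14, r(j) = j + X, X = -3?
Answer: 36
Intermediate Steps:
r(j) = -3 + j (r(j) = j - 3 = -3 + j)
E(L, f) = 14 + f
(-2*(-3))*E(3, r(-5)) = (-2*(-3))*(14 + (-3 - 5)) = 6*(14 - 8) = 6*6 = 36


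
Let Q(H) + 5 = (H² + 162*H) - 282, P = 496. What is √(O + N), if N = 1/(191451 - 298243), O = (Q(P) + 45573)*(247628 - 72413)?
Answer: √185663931736444671062/53396 ≈ 2.5519e+5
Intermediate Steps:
Q(H) = -287 + H² + 162*H (Q(H) = -5 + ((H² + 162*H) - 282) = -5 + (-282 + H² + 162*H) = -287 + H² + 162*H)
O = 65119355610 (O = ((-287 + 496² + 162*496) + 45573)*(247628 - 72413) = ((-287 + 246016 + 80352) + 45573)*175215 = (326081 + 45573)*175215 = 371654*175215 = 65119355610)
N = -1/106792 (N = 1/(-106792) = -1/106792 ≈ -9.3640e-6)
√(O + N) = √(65119355610 - 1/106792) = √(6954226224303119/106792) = √185663931736444671062/53396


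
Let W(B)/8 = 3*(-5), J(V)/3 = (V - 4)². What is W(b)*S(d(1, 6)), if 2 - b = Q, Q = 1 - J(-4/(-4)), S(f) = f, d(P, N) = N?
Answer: -720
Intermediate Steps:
J(V) = 3*(-4 + V)² (J(V) = 3*(V - 4)² = 3*(-4 + V)²)
Q = -26 (Q = 1 - 3*(-4 - 4/(-4))² = 1 - 3*(-4 - 4*(-¼))² = 1 - 3*(-4 + 1)² = 1 - 3*(-3)² = 1 - 3*9 = 1 - 1*27 = 1 - 27 = -26)
b = 28 (b = 2 - 1*(-26) = 2 + 26 = 28)
W(B) = -120 (W(B) = 8*(3*(-5)) = 8*(-15) = -120)
W(b)*S(d(1, 6)) = -120*6 = -720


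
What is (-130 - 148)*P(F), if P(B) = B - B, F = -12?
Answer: 0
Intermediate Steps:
P(B) = 0
(-130 - 148)*P(F) = (-130 - 148)*0 = -278*0 = 0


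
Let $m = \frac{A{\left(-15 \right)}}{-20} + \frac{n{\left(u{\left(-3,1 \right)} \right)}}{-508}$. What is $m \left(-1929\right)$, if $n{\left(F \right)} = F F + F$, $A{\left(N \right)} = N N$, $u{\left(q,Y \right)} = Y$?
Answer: $\frac{11028093}{508} \approx 21709.0$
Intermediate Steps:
$A{\left(N \right)} = N^{2}$
$n{\left(F \right)} = F + F^{2}$ ($n{\left(F \right)} = F^{2} + F = F + F^{2}$)
$m = - \frac{5717}{508}$ ($m = \frac{\left(-15\right)^{2}}{-20} + \frac{1 \left(1 + 1\right)}{-508} = 225 \left(- \frac{1}{20}\right) + 1 \cdot 2 \left(- \frac{1}{508}\right) = - \frac{45}{4} + 2 \left(- \frac{1}{508}\right) = - \frac{45}{4} - \frac{1}{254} = - \frac{5717}{508} \approx -11.254$)
$m \left(-1929\right) = \left(- \frac{5717}{508}\right) \left(-1929\right) = \frac{11028093}{508}$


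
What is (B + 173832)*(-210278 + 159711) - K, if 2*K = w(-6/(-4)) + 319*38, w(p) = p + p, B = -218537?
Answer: 4521183345/2 ≈ 2.2606e+9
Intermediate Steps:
w(p) = 2*p
K = 12125/2 (K = (2*(-6/(-4)) + 319*38)/2 = (2*(-6*(-¼)) + 12122)/2 = (2*(3/2) + 12122)/2 = (3 + 12122)/2 = (½)*12125 = 12125/2 ≈ 6062.5)
(B + 173832)*(-210278 + 159711) - K = (-218537 + 173832)*(-210278 + 159711) - 1*12125/2 = -44705*(-50567) - 12125/2 = 2260597735 - 12125/2 = 4521183345/2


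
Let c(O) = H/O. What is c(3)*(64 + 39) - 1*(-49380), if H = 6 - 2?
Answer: 148552/3 ≈ 49517.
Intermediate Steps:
H = 4
c(O) = 4/O
c(3)*(64 + 39) - 1*(-49380) = (4/3)*(64 + 39) - 1*(-49380) = (4*(⅓))*103 + 49380 = (4/3)*103 + 49380 = 412/3 + 49380 = 148552/3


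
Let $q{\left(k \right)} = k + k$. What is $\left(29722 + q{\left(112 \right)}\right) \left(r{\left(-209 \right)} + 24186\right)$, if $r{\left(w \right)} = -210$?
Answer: $717985296$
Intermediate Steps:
$q{\left(k \right)} = 2 k$
$\left(29722 + q{\left(112 \right)}\right) \left(r{\left(-209 \right)} + 24186\right) = \left(29722 + 2 \cdot 112\right) \left(-210 + 24186\right) = \left(29722 + 224\right) 23976 = 29946 \cdot 23976 = 717985296$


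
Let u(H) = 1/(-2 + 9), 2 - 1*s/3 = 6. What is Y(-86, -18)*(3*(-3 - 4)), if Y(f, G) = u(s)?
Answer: -3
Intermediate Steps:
s = -12 (s = 6 - 3*6 = 6 - 18 = -12)
u(H) = ⅐ (u(H) = 1/7 = ⅐)
Y(f, G) = ⅐
Y(-86, -18)*(3*(-3 - 4)) = (3*(-3 - 4))/7 = (3*(-7))/7 = (⅐)*(-21) = -3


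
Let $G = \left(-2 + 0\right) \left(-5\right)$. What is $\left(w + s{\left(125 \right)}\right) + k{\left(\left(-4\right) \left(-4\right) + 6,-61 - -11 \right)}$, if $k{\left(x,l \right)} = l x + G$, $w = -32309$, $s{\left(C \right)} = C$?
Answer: $-33274$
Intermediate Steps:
$G = 10$ ($G = \left(-2\right) \left(-5\right) = 10$)
$k{\left(x,l \right)} = 10 + l x$ ($k{\left(x,l \right)} = l x + 10 = 10 + l x$)
$\left(w + s{\left(125 \right)}\right) + k{\left(\left(-4\right) \left(-4\right) + 6,-61 - -11 \right)} = \left(-32309 + 125\right) + \left(10 + \left(-61 - -11\right) \left(\left(-4\right) \left(-4\right) + 6\right)\right) = -32184 + \left(10 + \left(-61 + 11\right) \left(16 + 6\right)\right) = -32184 + \left(10 - 1100\right) = -32184 - 1090 = -33274$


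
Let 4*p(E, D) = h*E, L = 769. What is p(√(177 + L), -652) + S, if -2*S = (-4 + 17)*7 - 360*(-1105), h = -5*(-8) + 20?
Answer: -397891/2 + 15*√946 ≈ -1.9848e+5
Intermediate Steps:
h = 60 (h = 40 + 20 = 60)
p(E, D) = 15*E (p(E, D) = (60*E)/4 = 15*E)
S = -397891/2 (S = -((-4 + 17)*7 - 360*(-1105))/2 = -(13*7 + 397800)/2 = -(91 + 397800)/2 = -½*397891 = -397891/2 ≈ -1.9895e+5)
p(√(177 + L), -652) + S = 15*√(177 + 769) - 397891/2 = 15*√946 - 397891/2 = -397891/2 + 15*√946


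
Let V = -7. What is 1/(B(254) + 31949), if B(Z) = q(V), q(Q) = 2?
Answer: 1/31951 ≈ 3.1298e-5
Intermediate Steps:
B(Z) = 2
1/(B(254) + 31949) = 1/(2 + 31949) = 1/31951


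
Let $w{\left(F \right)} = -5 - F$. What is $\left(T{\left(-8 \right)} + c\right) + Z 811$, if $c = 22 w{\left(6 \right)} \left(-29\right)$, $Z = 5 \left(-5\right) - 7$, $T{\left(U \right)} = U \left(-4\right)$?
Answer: $-18902$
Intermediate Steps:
$T{\left(U \right)} = - 4 U$
$Z = -32$ ($Z = -25 - 7 = -32$)
$c = 7018$ ($c = 22 \left(-5 - 6\right) \left(-29\right) = 22 \left(-11\right) \left(-29\right) = \left(-242\right) \left(-29\right) = 7018$)
$\left(T{\left(-8 \right)} + c\right) + Z 811 = \left(\left(-4\right) \left(-8\right) + 7018\right) - 25952 = \left(32 + 7018\right) - 25952 = 7050 - 25952 = -18902$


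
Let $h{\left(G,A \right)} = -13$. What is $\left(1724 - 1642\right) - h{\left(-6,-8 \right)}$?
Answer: $95$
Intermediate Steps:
$\left(1724 - 1642\right) - h{\left(-6,-8 \right)} = \left(1724 - 1642\right) - -13 = \left(1724 - 1642\right) + 13 = 82 + 13 = 95$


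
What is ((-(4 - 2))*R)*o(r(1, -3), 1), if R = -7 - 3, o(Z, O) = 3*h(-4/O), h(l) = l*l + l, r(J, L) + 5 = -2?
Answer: 720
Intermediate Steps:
r(J, L) = -7 (r(J, L) = -5 - 2 = -7)
h(l) = l + l**2 (h(l) = l**2 + l = l + l**2)
o(Z, O) = -12*(1 - 4/O)/O (o(Z, O) = 3*((-4/O)*(1 - 4/O)) = 3*(-4*(1 - 4/O)/O) = -12*(1 - 4/O)/O)
R = -10
((-(4 - 2))*R)*o(r(1, -3), 1) = (-(4 - 2)*(-10))*(12*(4 - 1*1)/1**2) = (-1*2*(-10))*(12*1*(4 - 1)) = (-2*(-10))*(12*1*3) = 20*36 = 720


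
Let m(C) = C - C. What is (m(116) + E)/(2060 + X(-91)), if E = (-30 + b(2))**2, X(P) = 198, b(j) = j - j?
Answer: 450/1129 ≈ 0.39858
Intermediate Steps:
b(j) = 0
m(C) = 0
E = 900 (E = (-30 + 0)**2 = (-30)**2 = 900)
(m(116) + E)/(2060 + X(-91)) = (0 + 900)/(2060 + 198) = 900/2258 = 900*(1/2258) = 450/1129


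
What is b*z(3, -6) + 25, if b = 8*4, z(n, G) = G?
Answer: -167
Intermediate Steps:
b = 32
b*z(3, -6) + 25 = 32*(-6) + 25 = -192 + 25 = -167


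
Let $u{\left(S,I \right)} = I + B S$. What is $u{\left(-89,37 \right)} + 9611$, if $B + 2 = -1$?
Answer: $9915$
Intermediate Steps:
$B = -3$ ($B = -2 - 1 = -3$)
$u{\left(S,I \right)} = I - 3 S$
$u{\left(-89,37 \right)} + 9611 = \left(37 - -267\right) + 9611 = \left(37 + 267\right) + 9611 = 304 + 9611 = 9915$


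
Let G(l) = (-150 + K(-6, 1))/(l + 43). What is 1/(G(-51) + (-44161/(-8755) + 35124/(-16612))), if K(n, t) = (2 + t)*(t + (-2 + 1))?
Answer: 145438060/3153055537 ≈ 0.046126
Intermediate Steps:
K(n, t) = (-1 + t)*(2 + t) (K(n, t) = (2 + t)*(t - 1) = (2 + t)*(-1 + t) = (-1 + t)*(2 + t))
G(l) = -150/(43 + l) (G(l) = (-150 + (-2 + 1 + 1²))/(l + 43) = (-150 + (-2 + 1 + 1))/(43 + l) = (-150 + 0)/(43 + l) = -150/(43 + l))
1/(G(-51) + (-44161/(-8755) + 35124/(-16612))) = 1/(-150/(43 - 51) + (-44161/(-8755) + 35124/(-16612))) = 1/(-150/(-8) + (-44161*(-1/8755) + 35124*(-1/16612))) = 1/(-150*(-⅛) + (44161/8755 - 8781/4153)) = 1/(75/4 + 106522978/36359515) = 1/(3153055537/145438060) = 145438060/3153055537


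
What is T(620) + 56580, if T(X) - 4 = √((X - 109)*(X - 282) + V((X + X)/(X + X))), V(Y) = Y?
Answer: 56584 + 3*√19191 ≈ 57000.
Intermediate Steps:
T(X) = 4 + √(1 + (-282 + X)*(-109 + X)) (T(X) = 4 + √((X - 109)*(X - 282) + (X + X)/(X + X)) = 4 + √((-109 + X)*(-282 + X) + (2*X)/((2*X))) = 4 + √((-282 + X)*(-109 + X) + (2*X)*(1/(2*X))) = 4 + √((-282 + X)*(-109 + X) + 1) = 4 + √(1 + (-282 + X)*(-109 + X)))
T(620) + 56580 = (4 + √(30739 + 620² - 391*620)) + 56580 = (4 + √(30739 + 384400 - 242420)) + 56580 = (4 + √172719) + 56580 = (4 + 3*√19191) + 56580 = 56584 + 3*√19191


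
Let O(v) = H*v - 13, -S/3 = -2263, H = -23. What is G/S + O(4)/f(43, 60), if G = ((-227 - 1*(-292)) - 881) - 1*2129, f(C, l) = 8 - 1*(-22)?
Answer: -1723/438 ≈ -3.9338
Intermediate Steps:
f(C, l) = 30 (f(C, l) = 8 + 22 = 30)
S = 6789 (S = -3*(-2263) = 6789)
G = -2945 (G = ((-227 + 292) - 881) - 2129 = (65 - 881) - 2129 = -816 - 2129 = -2945)
O(v) = -13 - 23*v (O(v) = -23*v - 13 = -13 - 23*v)
G/S + O(4)/f(43, 60) = -2945/6789 + (-13 - 23*4)/30 = -2945*1/6789 + (-13 - 92)*(1/30) = -95/219 - 105*1/30 = -95/219 - 7/2 = -1723/438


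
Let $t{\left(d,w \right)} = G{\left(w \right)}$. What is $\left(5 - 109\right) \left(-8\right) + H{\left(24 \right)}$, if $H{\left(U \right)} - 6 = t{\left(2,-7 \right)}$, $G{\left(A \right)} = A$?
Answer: $831$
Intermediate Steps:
$t{\left(d,w \right)} = w$
$H{\left(U \right)} = -1$ ($H{\left(U \right)} = 6 - 7 = -1$)
$\left(5 - 109\right) \left(-8\right) + H{\left(24 \right)} = \left(5 - 109\right) \left(-8\right) - 1 = \left(-104\right) \left(-8\right) - 1 = 832 - 1 = 831$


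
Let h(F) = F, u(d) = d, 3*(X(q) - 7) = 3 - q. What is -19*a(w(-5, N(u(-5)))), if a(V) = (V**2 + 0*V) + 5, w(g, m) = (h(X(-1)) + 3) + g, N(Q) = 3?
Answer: -7714/9 ≈ -857.11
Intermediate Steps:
X(q) = 8 - q/3 (X(q) = 7 + (3 - q)/3 = 7 + (1 - q/3) = 8 - q/3)
w(g, m) = 34/3 + g (w(g, m) = ((8 - 1/3*(-1)) + 3) + g = ((8 + 1/3) + 3) + g = (25/3 + 3) + g = 34/3 + g)
a(V) = 5 + V**2 (a(V) = (V**2 + 0) + 5 = V**2 + 5 = 5 + V**2)
-19*a(w(-5, N(u(-5)))) = -19*(5 + (34/3 - 5)**2) = -19*(5 + (19/3)**2) = -19*(5 + 361/9) = -19*406/9 = -7714/9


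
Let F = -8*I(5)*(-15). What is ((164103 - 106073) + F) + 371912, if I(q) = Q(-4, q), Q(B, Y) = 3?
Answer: 430302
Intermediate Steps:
I(q) = 3
F = 360 (F = -8*3*(-15) = -24*(-15) = 360)
((164103 - 106073) + F) + 371912 = ((164103 - 106073) + 360) + 371912 = (58030 + 360) + 371912 = 58390 + 371912 = 430302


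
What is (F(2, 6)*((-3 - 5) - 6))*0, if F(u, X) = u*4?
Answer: 0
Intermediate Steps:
F(u, X) = 4*u
(F(2, 6)*((-3 - 5) - 6))*0 = ((4*2)*((-3 - 5) - 6))*0 = (8*(-8 - 6))*0 = (8*(-14))*0 = -112*0 = 0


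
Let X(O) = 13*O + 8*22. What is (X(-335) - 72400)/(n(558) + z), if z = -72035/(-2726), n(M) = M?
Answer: -208754354/1593143 ≈ -131.03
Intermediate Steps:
z = 72035/2726 (z = -72035*(-1/2726) = 72035/2726 ≈ 26.425)
X(O) = 176 + 13*O (X(O) = 13*O + 176 = 176 + 13*O)
(X(-335) - 72400)/(n(558) + z) = ((176 + 13*(-335)) - 72400)/(558 + 72035/2726) = ((176 - 4355) - 72400)/(1593143/2726) = (-4179 - 72400)*(2726/1593143) = -76579*2726/1593143 = -208754354/1593143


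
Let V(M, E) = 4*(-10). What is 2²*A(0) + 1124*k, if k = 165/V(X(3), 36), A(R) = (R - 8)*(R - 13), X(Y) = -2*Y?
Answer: -8441/2 ≈ -4220.5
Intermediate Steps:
V(M, E) = -40
A(R) = (-13 + R)*(-8 + R) (A(R) = (-8 + R)*(-13 + R) = (-13 + R)*(-8 + R))
k = -33/8 (k = 165/(-40) = 165*(-1/40) = -33/8 ≈ -4.1250)
2²*A(0) + 1124*k = 2²*(104 + 0² - 21*0) + 1124*(-33/8) = 4*(104 + 0 + 0) - 9273/2 = 4*104 - 9273/2 = 416 - 9273/2 = -8441/2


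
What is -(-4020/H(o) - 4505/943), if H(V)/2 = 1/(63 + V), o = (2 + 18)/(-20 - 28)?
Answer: 237253665/1886 ≈ 1.2580e+5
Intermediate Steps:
o = -5/12 (o = 20/(-48) = 20*(-1/48) = -5/12 ≈ -0.41667)
H(V) = 2/(63 + V)
-(-4020/H(o) - 4505/943) = -(-4020/(2/(63 - 5/12)) - 4505/943) = -(-4020/(2/(751/12)) - 4505*1/943) = -(-4020/(2*(12/751)) - 4505/943) = -(-4020/24/751 - 4505/943) = -(-4020*751/24 - 4505/943) = -(-251585/2 - 4505/943) = -1*(-237253665/1886) = 237253665/1886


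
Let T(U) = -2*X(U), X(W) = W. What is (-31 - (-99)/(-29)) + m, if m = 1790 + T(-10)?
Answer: 51492/29 ≈ 1775.6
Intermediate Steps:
T(U) = -2*U
m = 1810 (m = 1790 - 2*(-10) = 1790 + 20 = 1810)
(-31 - (-99)/(-29)) + m = (-31 - (-99)/(-29)) + 1810 = (-31 - (-99)*(-1)/29) + 1810 = (-31 - 33*3/29) + 1810 = (-31 - 99/29) + 1810 = -998/29 + 1810 = 51492/29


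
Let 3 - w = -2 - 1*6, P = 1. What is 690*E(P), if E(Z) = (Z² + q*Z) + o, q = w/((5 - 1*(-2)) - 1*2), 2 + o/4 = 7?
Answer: 16008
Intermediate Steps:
w = 11 (w = 3 - (-2 - 1*6) = 3 - (-2 - 6) = 3 - 1*(-8) = 3 + 8 = 11)
o = 20 (o = -8 + 4*7 = -8 + 28 = 20)
q = 11/5 (q = 11/((5 - 1*(-2)) - 1*2) = 11/((5 + 2) - 2) = 11/(7 - 2) = 11/5 ≈ 2.2000)
E(Z) = 20 + Z² + 11*Z/5 (E(Z) = (Z² + 11*Z/5) + 20 = 20 + Z² + 11*Z/5)
690*E(P) = 690*(20 + 1² + (11/5)*1) = 690*(20 + 1 + 11/5) = 690*(116/5) = 16008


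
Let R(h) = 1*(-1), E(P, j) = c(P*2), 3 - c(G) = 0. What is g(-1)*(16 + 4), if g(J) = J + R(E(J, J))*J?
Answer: 0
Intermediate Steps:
c(G) = 3 (c(G) = 3 - 1*0 = 3 + 0 = 3)
E(P, j) = 3
R(h) = -1
g(J) = 0 (g(J) = J - J = 0)
g(-1)*(16 + 4) = 0*(16 + 4) = 0*20 = 0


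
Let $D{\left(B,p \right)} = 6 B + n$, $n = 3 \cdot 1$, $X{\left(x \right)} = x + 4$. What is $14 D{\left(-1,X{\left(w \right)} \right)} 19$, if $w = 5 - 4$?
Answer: $-798$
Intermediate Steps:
$w = 1$
$X{\left(x \right)} = 4 + x$
$n = 3$
$D{\left(B,p \right)} = 3 + 6 B$ ($D{\left(B,p \right)} = 6 B + 3 = 3 + 6 B$)
$14 D{\left(-1,X{\left(w \right)} \right)} 19 = 14 \left(3 + 6 \left(-1\right)\right) 19 = 14 \left(3 - 6\right) 19 = 14 \left(-3\right) 19 = \left(-42\right) 19 = -798$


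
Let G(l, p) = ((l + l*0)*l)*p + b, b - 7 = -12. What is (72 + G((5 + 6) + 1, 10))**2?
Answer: 2271049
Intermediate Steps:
b = -5 (b = 7 - 12 = -5)
G(l, p) = -5 + p*l**2 (G(l, p) = ((l + l*0)*l)*p - 5 = ((l + 0)*l)*p - 5 = (l*l)*p - 5 = l**2*p - 5 = p*l**2 - 5 = -5 + p*l**2)
(72 + G((5 + 6) + 1, 10))**2 = (72 + (-5 + 10*((5 + 6) + 1)**2))**2 = (72 + (-5 + 10*(11 + 1)**2))**2 = (72 + (-5 + 10*12**2))**2 = (72 + (-5 + 10*144))**2 = (72 + (-5 + 1440))**2 = (72 + 1435)**2 = 1507**2 = 2271049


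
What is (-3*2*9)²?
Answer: 2916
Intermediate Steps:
(-3*2*9)² = (-6*9)² = (-54)² = 2916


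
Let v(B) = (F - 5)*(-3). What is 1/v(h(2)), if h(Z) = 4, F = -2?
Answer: 1/21 ≈ 0.047619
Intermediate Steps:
v(B) = 21 (v(B) = (-2 - 5)*(-3) = -7*(-3) = 21)
1/v(h(2)) = 1/21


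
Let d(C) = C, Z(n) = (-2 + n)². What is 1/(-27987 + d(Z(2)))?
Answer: -1/27987 ≈ -3.5731e-5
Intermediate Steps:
1/(-27987 + d(Z(2))) = 1/(-27987 + (-2 + 2)²) = 1/(-27987 + 0²) = 1/(-27987 + 0) = 1/(-27987) = -1/27987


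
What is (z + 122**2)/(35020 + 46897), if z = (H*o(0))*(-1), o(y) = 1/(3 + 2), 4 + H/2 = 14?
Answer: 14880/81917 ≈ 0.18165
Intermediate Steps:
H = 20 (H = -8 + 2*14 = -8 + 28 = 20)
o(y) = 1/5
z = -4 (z = (20*(1/5))*(-1) = 4*(-1) = -4)
(z + 122**2)/(35020 + 46897) = (-4 + 122**2)/(35020 + 46897) = (-4 + 14884)/81917 = 14880*(1/81917) = 14880/81917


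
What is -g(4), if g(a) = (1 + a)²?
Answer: -25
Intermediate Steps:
-g(4) = -(1 + 4)² = -1*5² = -1*25 = -25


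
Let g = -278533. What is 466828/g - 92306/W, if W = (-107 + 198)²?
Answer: -29576069766/2306531773 ≈ -12.823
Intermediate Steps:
W = 8281 (W = 91² = 8281)
466828/g - 92306/W = 466828/(-278533) - 92306/8281 = 466828*(-1/278533) - 92306*1/8281 = -466828/278533 - 92306/8281 = -29576069766/2306531773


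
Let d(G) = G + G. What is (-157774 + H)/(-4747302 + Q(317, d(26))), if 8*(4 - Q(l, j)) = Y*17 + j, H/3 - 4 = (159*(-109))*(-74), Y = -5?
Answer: -29517760/37978351 ≈ -0.77723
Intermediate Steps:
H = 3847494 (H = 12 + 3*((159*(-109))*(-74)) = 12 + 3*(-17331*(-74)) = 12 + 3*1282494 = 12 + 3847482 = 3847494)
d(G) = 2*G
Q(l, j) = 117/8 - j/8 (Q(l, j) = 4 - (-5*17 + j)/8 = 4 - (-85 + j)/8 = 4 + (85/8 - j/8) = 117/8 - j/8)
(-157774 + H)/(-4747302 + Q(317, d(26))) = (-157774 + 3847494)/(-4747302 + (117/8 - 26/4)) = 3689720/(-4747302 + (117/8 - 1/8*52)) = 3689720/(-4747302 + (117/8 - 13/2)) = 3689720/(-4747302 + 65/8) = 3689720/(-37978351/8) = 3689720*(-8/37978351) = -29517760/37978351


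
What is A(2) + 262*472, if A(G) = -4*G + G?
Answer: 123658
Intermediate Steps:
A(G) = -3*G
A(2) + 262*472 = -3*2 + 262*472 = -6 + 123664 = 123658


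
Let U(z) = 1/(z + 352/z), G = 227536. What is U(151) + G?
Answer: 5268141159/23153 ≈ 2.2754e+5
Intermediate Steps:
U(151) + G = 151/(352 + 151²) + 227536 = 151/(352 + 22801) + 227536 = 151/23153 + 227536 = 5268141159/23153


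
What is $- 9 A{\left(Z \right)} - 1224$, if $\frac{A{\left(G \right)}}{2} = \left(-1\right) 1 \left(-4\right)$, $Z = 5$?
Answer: $-1296$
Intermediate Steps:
$A{\left(G \right)} = 8$ ($A{\left(G \right)} = 2 \left(-1\right) 1 \left(-4\right) = 2 \left(\left(-1\right) \left(-4\right)\right) = 2 \cdot 4 = 8$)
$- 9 A{\left(Z \right)} - 1224 = \left(-9\right) 8 - 1224 = -72 - 1224 = -1296$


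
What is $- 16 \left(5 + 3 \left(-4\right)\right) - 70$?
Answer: $42$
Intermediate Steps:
$- 16 \left(5 + 3 \left(-4\right)\right) - 70 = - 16 \left(5 - 12\right) - 70 = \left(-16\right) \left(-7\right) - 70 = 112 - 70 = 42$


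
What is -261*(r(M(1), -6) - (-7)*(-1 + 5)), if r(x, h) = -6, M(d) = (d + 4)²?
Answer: -5742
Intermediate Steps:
M(d) = (4 + d)²
-261*(r(M(1), -6) - (-7)*(-1 + 5)) = -261*(-6 - (-7)*(-1 + 5)) = -261*(-6 - (-7)*4) = -261*(-6 - 7*(-4)) = -261*(-6 + 28) = -261*22 = -5742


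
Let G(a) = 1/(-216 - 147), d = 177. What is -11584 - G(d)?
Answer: -4204991/363 ≈ -11584.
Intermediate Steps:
G(a) = -1/363 (G(a) = 1/(-363) = -1/363)
-11584 - G(d) = -11584 - 1*(-1/363) = -11584 + 1/363 = -4204991/363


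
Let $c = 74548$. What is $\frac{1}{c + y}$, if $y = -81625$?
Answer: $- \frac{1}{7077} \approx -0.0001413$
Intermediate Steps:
$\frac{1}{c + y} = \frac{1}{74548 - 81625} = \frac{1}{-7077} = - \frac{1}{7077}$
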